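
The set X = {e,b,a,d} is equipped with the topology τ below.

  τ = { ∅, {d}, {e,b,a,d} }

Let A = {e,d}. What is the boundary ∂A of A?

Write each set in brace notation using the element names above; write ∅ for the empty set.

opens ⊆ A: ∅, {d}; union → int = {d}
complement {b,a}; its interior ∅; cl(A) = X∖∅ = {e,b,a,d}
boundary = {e,b,a,d} ∖ {d} = {e,b,a}

{e,b,a}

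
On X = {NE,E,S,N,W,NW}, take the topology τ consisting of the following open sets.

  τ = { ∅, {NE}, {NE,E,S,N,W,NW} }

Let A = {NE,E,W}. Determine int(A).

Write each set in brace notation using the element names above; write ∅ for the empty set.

{NE}

interior: largest open inside A is {NE} (from ∅, {NE})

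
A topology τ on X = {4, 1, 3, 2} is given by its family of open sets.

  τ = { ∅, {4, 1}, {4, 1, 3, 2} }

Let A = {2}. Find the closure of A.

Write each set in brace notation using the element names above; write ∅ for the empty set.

{3, 2}

cl via duality: int({4, 1, 3}) = {4, 1}, so X∖{4, 1} = {3, 2}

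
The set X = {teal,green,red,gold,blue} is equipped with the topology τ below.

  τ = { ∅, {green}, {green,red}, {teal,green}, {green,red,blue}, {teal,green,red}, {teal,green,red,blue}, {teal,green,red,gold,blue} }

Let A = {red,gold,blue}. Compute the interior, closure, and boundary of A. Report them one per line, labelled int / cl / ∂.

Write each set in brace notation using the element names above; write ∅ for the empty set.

interior: largest open inside A is ∅ (from ∅)
cl via duality: int({teal,green}) = {teal,green}, so X∖{teal,green} = {red,gold,blue}
cl∖int = {red,gold,blue}

int(A) = ∅
cl(A)  = {red,gold,blue}
∂A     = {red,gold,blue}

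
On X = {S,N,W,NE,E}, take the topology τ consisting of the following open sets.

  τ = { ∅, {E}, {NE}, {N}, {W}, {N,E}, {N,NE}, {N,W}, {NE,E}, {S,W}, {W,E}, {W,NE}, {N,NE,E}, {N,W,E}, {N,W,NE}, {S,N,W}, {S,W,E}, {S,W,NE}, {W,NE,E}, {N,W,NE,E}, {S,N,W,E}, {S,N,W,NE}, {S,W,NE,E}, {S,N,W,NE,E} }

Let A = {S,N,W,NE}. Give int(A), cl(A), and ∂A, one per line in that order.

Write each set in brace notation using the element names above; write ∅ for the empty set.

int(A) = {S,N,W,NE}
cl(A)  = {S,N,W,NE}
∂A     = ∅

U open, U⊆A: ∅, {N}, {NE}, {W}, {W,NE}, {N,NE}, {N,W}, {S,W}, {S,N,W}, {S,W,NE}, {N,W,NE}, {S,N,W,NE}. int(A) = ⋃ = {S,N,W,NE}
X∖A={E}, int(X∖A)={E}, hence cl(A)={S,N,W,NE}
∂A: remove int from cl → ∅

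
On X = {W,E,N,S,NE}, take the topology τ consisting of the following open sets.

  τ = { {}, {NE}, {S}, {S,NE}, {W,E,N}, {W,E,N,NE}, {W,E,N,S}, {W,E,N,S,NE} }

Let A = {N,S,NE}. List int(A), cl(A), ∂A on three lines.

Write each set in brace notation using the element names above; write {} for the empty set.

int(A) = {S,NE}
cl(A)  = {W,E,N,S,NE}
∂A     = {W,E,N}

interior: largest open inside A is {S,NE} (from {}, {S}, {NE}, {S,NE})
cl via duality: int({W,E}) = {}, so X∖{} = {W,E,N,S,NE}
cl∖int = {W,E,N}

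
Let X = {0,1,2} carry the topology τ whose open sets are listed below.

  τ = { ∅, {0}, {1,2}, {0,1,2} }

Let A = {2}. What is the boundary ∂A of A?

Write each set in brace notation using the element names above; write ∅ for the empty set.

open subsets of A: ∅; so int(A) = ∅
closure: X∖int(X∖A) = X∖{0} = {1,2}
∂A = {1,2} minus ∅ = {1,2}

{1,2}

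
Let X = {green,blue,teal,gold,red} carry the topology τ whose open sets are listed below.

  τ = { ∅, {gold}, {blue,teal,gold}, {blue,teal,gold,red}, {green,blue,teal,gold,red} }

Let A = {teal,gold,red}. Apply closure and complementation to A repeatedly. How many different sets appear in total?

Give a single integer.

6

closure: X∖int(X∖A) = X∖∅ = {green,blue,teal,gold,red}
Let k=closure and c=complement:
  1. A     = {teal,gold,red}
  2. kA    = {green,blue,teal,gold,red}
  3. cA    = {green,blue}
  4. ckA   = ∅
  5. kcA   = {green,blue,teal,red}
  6. ckcA  = {gold}
— saturated at 6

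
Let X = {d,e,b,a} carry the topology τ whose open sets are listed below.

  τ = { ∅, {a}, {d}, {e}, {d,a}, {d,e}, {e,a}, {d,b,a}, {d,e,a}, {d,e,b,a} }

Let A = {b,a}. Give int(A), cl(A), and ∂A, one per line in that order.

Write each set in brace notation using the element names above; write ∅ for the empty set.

int(A) = {a}
cl(A)  = {b,a}
∂A     = {b}

opens ⊆ A: ∅, {a}; union → int = {a}
complement {d,e}; its interior {d,e}; cl(A) = X∖{d,e} = {b,a}
boundary = {b,a} ∖ {a} = {b}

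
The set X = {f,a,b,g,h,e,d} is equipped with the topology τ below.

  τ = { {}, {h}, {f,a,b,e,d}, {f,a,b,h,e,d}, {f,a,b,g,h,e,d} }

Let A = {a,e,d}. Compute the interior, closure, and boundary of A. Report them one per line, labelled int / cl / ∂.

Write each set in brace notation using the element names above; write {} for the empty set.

open subsets of A: {}; so int(A) = {}
closure: X∖int(X∖A) = X∖{h} = {f,a,b,g,e,d}
∂A = {f,a,b,g,e,d} minus {} = {f,a,b,g,e,d}

int(A) = {}
cl(A)  = {f,a,b,g,e,d}
∂A     = {f,a,b,g,e,d}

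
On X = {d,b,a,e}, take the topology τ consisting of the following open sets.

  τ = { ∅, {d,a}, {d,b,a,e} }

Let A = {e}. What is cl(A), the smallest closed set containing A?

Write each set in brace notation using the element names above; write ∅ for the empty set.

X∖A={d,b,a}, int(X∖A)={d,a}, hence cl(A)={b,e}

{b,e}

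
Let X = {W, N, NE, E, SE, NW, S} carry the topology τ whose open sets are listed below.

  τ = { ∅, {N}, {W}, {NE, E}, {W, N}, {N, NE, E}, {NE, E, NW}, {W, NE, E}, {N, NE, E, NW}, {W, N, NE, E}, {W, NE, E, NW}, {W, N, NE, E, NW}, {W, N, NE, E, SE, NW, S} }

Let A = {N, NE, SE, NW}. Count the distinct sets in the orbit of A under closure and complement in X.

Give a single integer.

10

complement {W, E, S}; its interior {W}; cl(A) = X∖{W} = {N, NE, E, SE, NW, S}
With k = closure, c = complement:
  1. A     = {N, NE, SE, NW}
  2. kA    = {N, NE, E, SE, NW, S}
  3. cA    = {W, E, S}
  4. ckA   = {W}
  5. kcA   = {W, NE, E, SE, NW, S}
  6. kckA  = {W, SE, S}
  7. ckcA  = {N}
  8. ckckA = {N, NE, E, NW}
  9. kckcA = {N, SE, S}
  10. ckckcA = {W, NE, E, NW}
k, c of each give nothing new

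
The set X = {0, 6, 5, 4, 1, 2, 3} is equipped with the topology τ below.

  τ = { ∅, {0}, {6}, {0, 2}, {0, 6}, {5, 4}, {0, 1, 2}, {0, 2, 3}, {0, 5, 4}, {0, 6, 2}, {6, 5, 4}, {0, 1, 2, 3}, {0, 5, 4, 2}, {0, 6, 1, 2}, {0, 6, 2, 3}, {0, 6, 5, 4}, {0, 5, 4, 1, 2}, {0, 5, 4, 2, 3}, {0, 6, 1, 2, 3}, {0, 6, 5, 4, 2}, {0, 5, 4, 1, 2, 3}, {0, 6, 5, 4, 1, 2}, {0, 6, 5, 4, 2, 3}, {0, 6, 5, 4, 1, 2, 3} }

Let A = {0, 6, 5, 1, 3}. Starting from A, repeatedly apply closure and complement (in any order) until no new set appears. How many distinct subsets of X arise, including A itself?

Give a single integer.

8

cl via duality: int({4, 2}) = ∅, so X∖∅ = {0, 6, 5, 4, 1, 2, 3}
Write k for closure, c for complement:
  1. A     = {0, 6, 5, 1, 3}
  2. kA    = {0, 6, 5, 4, 1, 2, 3}
  3. cA    = {4, 2}
  4. ckA   = ∅
  5. kcA   = {5, 4, 1, 2, 3}
  6. ckcA  = {0, 6}
  7. kckcA = {0, 6, 1, 2, 3}
  8. ckckcA = {5, 4}
applying k or c yields no new set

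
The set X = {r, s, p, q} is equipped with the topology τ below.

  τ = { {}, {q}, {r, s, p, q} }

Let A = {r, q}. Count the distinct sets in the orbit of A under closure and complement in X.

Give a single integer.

6

X∖A={s, p}, int(X∖A)={}, hence cl(A)={r, s, p, q}
Orbit (k=closure, c=complement):
  1. A     = {r, q}
  2. kA    = {r, s, p, q}
  3. cA    = {s, p}
  4. ckA   = {}
  5. kcA   = {r, s, p}
  6. ckcA  = {q}
(closed under both — stop)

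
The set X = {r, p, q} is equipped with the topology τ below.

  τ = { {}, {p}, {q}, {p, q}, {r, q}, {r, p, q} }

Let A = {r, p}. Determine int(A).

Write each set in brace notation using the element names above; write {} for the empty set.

open subsets of A: {}, {p}; so int(A) = {p}

{p}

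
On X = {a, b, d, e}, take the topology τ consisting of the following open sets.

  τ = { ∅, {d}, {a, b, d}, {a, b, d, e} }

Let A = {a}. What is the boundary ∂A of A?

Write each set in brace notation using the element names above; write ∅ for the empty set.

open subsets of A: ∅; so int(A) = ∅
closure: X∖int(X∖A) = X∖{d} = {a, b, e}
∂A = {a, b, e} minus ∅ = {a, b, e}

{a, b, e}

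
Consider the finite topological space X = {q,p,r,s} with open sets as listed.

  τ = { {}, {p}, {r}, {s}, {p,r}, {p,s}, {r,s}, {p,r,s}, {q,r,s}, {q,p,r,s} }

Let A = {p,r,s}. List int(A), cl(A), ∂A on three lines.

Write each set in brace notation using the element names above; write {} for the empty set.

int(A) = {p,r,s}
cl(A)  = {q,p,r,s}
∂A     = {q}

interior: largest open inside A is {p,r,s} (from {}, {r}, {s}, {p}, {p,r}, {p,s}, {r,s}, {p,r,s})
cl via duality: int({q}) = {}, so X∖{} = {q,p,r,s}
cl∖int = {q}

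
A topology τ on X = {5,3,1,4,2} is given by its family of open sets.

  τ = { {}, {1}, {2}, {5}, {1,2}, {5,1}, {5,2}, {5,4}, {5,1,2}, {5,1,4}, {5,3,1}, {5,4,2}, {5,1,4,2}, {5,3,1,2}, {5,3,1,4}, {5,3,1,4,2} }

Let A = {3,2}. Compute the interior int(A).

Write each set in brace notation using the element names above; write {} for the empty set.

opens ⊆ A: {}, {2}; union → int = {2}

{2}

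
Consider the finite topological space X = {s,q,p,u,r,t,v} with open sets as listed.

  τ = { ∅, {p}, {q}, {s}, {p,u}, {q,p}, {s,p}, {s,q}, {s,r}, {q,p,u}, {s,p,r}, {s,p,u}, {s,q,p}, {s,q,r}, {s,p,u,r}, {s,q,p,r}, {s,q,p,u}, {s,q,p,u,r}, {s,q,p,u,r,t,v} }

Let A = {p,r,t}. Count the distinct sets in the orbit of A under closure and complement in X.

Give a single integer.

10

closure: X∖int(X∖A) = X∖{s,q} = {p,u,r,t,v}
Let k=closure and c=complement:
  1. A     = {p,r,t}
  2. kA    = {p,u,r,t,v}
  3. cA    = {s,q,u,v}
  4. ckA   = {s,q}
  5. kcA   = {s,q,u,r,t,v}
  6. kckA  = {s,q,r,t,v}
  7. ckcA  = {p}
  8. ckckA = {p,u}
  9. kckcA = {p,u,t,v}
  10. ckckcA = {s,q,r}
— saturated at 10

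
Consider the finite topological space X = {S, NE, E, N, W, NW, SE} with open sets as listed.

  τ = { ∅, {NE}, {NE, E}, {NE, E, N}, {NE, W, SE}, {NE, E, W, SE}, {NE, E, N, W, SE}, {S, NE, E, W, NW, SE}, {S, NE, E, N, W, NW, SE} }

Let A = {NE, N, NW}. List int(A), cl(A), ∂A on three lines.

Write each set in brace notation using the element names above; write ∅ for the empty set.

int(A) = {NE}
cl(A)  = {S, NE, E, N, W, NW, SE}
∂A     = {S, E, N, W, NW, SE}

U open, U⊆A: ∅, {NE}. int(A) = ⋃ = {NE}
X∖A={S, E, W, SE}, int(X∖A)=∅, hence cl(A)={S, NE, E, N, W, NW, SE}
∂A: remove int from cl → {S, E, N, W, NW, SE}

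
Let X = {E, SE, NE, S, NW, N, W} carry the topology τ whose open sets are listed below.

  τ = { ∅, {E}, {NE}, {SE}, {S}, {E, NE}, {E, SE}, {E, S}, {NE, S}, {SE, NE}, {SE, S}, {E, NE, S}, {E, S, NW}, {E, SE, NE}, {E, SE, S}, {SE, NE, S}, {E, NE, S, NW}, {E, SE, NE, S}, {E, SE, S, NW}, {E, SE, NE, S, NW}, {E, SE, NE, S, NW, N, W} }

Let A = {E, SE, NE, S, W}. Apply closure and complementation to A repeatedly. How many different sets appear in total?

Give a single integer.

X∖A={NW, N}, int(X∖A)=∅, hence cl(A)={E, SE, NE, S, NW, N, W}
Orbit (k=closure, c=complement):
  1. A     = {E, SE, NE, S, W}
  2. kA    = {E, SE, NE, S, NW, N, W}
  3. cA    = {NW, N}
  4. ckA   = ∅
  5. kcA   = {NW, N, W}
  6. ckcA  = {E, SE, NE, S}
(closed under both — stop)

6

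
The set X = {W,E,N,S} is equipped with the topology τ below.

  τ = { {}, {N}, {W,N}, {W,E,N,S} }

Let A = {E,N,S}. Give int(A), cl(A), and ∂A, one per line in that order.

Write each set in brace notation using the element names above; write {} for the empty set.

int(A) = {N}
cl(A)  = {W,E,N,S}
∂A     = {W,E,S}

open subsets of A: {}, {N}; so int(A) = {N}
closure: X∖int(X∖A) = X∖{} = {W,E,N,S}
∂A = {W,E,N,S} minus {N} = {W,E,S}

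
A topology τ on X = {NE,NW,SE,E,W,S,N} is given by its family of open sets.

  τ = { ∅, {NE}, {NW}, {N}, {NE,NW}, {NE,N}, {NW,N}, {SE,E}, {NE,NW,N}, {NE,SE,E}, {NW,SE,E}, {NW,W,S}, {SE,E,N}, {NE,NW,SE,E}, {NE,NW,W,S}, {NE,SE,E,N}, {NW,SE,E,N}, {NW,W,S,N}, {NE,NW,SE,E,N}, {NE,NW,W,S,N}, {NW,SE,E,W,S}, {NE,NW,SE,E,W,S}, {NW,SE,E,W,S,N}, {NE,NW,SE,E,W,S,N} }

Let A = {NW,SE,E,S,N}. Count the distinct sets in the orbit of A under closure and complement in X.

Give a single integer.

cl via duality: int({NE,W}) = {NE}, so X∖{NE} = {NW,SE,E,W,S,N}
Write k for closure, c for complement:
  1. A     = {NW,SE,E,S,N}
  2. kA    = {NW,SE,E,W,S,N}
  3. cA    = {NE,W}
  4. ckA   = {NE}
  5. kcA   = {NE,W,S}
  6. ckcA  = {NW,SE,E,N}
applying k or c yields no new set

6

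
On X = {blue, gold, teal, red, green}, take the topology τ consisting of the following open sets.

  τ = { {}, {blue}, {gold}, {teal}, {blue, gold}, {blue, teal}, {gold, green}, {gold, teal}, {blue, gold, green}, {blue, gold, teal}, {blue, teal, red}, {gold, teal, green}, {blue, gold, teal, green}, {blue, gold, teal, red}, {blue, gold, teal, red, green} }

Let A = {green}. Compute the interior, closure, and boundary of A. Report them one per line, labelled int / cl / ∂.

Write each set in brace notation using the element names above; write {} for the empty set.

int(A) = {}
cl(A)  = {green}
∂A     = {green}

interior: largest open inside A is {} (from {})
cl via duality: int({blue, gold, teal, red}) = {blue, gold, teal, red}, so X∖{blue, gold, teal, red} = {green}
cl∖int = {green}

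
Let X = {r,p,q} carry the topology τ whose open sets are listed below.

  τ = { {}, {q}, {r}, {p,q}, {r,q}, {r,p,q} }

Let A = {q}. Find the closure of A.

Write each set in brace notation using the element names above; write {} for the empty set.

cl via duality: int({r,p}) = {r}, so X∖{r} = {p,q}

{p,q}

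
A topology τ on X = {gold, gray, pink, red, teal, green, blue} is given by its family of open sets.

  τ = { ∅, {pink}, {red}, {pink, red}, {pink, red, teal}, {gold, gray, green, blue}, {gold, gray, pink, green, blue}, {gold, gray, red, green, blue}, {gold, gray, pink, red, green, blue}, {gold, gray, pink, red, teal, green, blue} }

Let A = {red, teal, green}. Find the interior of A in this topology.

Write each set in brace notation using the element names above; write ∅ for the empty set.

opens ⊆ A: ∅, {red}; union → int = {red}

{red}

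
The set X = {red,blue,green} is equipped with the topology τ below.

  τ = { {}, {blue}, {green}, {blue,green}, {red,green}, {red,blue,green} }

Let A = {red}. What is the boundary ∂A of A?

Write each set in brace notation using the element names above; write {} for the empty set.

U open, U⊆A: {}. int(A) = ⋃ = {}
X∖A={blue,green}, int(X∖A)={blue,green}, hence cl(A)={red}
∂A: remove int from cl → {red}

{red}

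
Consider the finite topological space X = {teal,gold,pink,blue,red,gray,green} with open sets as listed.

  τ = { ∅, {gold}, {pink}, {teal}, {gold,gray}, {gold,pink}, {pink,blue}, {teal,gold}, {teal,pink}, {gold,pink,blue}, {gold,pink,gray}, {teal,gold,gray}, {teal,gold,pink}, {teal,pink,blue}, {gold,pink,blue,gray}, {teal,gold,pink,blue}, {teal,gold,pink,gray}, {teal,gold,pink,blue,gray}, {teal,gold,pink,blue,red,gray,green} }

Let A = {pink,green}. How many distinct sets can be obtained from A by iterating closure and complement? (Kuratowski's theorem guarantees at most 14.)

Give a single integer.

8

closure: X∖int(X∖A) = X∖{teal,gold,gray} = {pink,blue,red,green}
Let k=closure and c=complement:
  1. A     = {pink,green}
  2. kA    = {pink,blue,red,green}
  3. cA    = {teal,gold,blue,red,gray}
  4. ckA   = {teal,gold,gray}
  5. kcA   = {teal,gold,blue,red,gray,green}
  6. kckA  = {teal,gold,red,gray,green}
  7. ckcA  = {pink}
  8. ckckA = {pink,blue}
— saturated at 8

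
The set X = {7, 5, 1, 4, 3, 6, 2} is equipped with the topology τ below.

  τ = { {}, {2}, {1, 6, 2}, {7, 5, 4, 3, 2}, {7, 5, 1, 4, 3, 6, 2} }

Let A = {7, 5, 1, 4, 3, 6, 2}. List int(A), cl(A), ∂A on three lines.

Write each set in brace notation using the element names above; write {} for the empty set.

int(A) = {7, 5, 1, 4, 3, 6, 2}
cl(A)  = {7, 5, 1, 4, 3, 6, 2}
∂A     = {}

open subsets of A: {}, {2}, {1, 6, 2}, {7, 5, 4, 3, 2}, {7, 5, 1, 4, 3, 6, 2}; so int(A) = {7, 5, 1, 4, 3, 6, 2}
closure: X∖int(X∖A) = X∖{} = {7, 5, 1, 4, 3, 6, 2}
∂A = {7, 5, 1, 4, 3, 6, 2} minus {7, 5, 1, 4, 3, 6, 2} = {}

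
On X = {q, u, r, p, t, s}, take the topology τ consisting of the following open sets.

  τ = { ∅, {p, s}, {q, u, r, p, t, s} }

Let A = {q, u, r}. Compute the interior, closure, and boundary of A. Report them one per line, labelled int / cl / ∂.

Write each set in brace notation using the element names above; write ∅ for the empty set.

opens ⊆ A: ∅; union → int = ∅
complement {p, t, s}; its interior {p, s}; cl(A) = X∖{p, s} = {q, u, r, t}
boundary = {q, u, r, t} ∖ ∅ = {q, u, r, t}

int(A) = ∅
cl(A)  = {q, u, r, t}
∂A     = {q, u, r, t}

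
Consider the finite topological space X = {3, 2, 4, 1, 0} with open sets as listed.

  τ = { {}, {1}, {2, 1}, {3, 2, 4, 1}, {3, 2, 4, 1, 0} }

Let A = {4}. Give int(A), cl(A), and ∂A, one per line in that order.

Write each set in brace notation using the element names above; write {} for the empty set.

int(A) = {}
cl(A)  = {3, 4, 0}
∂A     = {3, 4, 0}

open subsets of A: {}; so int(A) = {}
closure: X∖int(X∖A) = X∖{2, 1} = {3, 4, 0}
∂A = {3, 4, 0} minus {} = {3, 4, 0}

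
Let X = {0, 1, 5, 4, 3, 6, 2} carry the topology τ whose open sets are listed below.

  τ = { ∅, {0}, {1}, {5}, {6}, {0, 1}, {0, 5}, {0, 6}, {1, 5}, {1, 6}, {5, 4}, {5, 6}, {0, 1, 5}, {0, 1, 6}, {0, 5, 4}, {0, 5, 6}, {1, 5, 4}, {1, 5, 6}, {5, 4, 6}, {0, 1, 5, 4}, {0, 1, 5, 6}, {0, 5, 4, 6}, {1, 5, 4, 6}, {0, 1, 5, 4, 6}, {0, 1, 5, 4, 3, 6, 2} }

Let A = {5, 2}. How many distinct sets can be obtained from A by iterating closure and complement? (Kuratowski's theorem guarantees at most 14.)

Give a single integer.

X∖A={0, 1, 4, 3, 6}, int(X∖A)={0, 1, 6}, hence cl(A)={5, 4, 3, 2}
Orbit (k=closure, c=complement):
  1. A     = {5, 2}
  2. kA    = {5, 4, 3, 2}
  3. cA    = {0, 1, 4, 3, 6}
  4. ckA   = {0, 1, 6}
  5. kcA   = {0, 1, 4, 3, 6, 2}
  6. kckA  = {0, 1, 3, 6, 2}
  7. ckcA  = {5}
  8. ckckA = {5, 4}
(closed under both — stop)

8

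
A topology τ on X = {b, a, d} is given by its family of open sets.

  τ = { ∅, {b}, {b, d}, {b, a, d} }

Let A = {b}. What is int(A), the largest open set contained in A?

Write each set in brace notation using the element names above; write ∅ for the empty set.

open subsets of A: ∅, {b}; so int(A) = {b}

{b}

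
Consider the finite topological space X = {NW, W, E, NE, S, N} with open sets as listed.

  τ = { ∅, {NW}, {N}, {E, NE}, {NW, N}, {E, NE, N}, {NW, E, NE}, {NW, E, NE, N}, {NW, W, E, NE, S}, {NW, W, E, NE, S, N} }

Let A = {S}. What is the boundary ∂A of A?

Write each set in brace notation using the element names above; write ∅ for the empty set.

{W, S}

U open, U⊆A: ∅. int(A) = ⋃ = ∅
X∖A={NW, W, E, NE, N}, int(X∖A)={NW, E, NE, N}, hence cl(A)={W, S}
∂A: remove int from cl → {W, S}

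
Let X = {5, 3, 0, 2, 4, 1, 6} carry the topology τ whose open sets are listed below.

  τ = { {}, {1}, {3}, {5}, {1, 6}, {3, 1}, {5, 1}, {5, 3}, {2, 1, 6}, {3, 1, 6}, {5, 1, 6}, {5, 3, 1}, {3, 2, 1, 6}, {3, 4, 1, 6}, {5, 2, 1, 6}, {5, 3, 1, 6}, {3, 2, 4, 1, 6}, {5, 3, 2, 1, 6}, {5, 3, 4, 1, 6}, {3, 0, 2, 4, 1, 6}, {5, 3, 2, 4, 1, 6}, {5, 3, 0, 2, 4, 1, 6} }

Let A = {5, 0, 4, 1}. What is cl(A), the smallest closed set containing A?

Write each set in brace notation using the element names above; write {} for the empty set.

{5, 0, 2, 4, 1, 6}

X∖A={3, 2, 6}, int(X∖A)={3}, hence cl(A)={5, 0, 2, 4, 1, 6}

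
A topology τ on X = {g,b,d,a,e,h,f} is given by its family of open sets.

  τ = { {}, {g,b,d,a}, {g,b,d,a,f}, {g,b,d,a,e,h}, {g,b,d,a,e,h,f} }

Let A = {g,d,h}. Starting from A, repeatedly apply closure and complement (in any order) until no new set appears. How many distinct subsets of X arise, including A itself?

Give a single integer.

4

X∖A={b,a,e,f}, int(X∖A)={}, hence cl(A)={g,b,d,a,e,h,f}
Orbit (k=closure, c=complement):
  1. A     = {g,d,h}
  2. kA    = {g,b,d,a,e,h,f}
  3. cA    = {b,a,e,f}
  4. ckA   = {}
(closed under both — stop)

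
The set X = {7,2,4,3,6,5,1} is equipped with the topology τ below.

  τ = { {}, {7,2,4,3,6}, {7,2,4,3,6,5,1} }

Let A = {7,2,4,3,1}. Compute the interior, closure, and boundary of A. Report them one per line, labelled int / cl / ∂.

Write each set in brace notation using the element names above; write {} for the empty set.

int(A) = {}
cl(A)  = {7,2,4,3,6,5,1}
∂A     = {7,2,4,3,6,5,1}

U open, U⊆A: {}. int(A) = ⋃ = {}
X∖A={6,5}, int(X∖A)={}, hence cl(A)={7,2,4,3,6,5,1}
∂A: remove int from cl → {7,2,4,3,6,5,1}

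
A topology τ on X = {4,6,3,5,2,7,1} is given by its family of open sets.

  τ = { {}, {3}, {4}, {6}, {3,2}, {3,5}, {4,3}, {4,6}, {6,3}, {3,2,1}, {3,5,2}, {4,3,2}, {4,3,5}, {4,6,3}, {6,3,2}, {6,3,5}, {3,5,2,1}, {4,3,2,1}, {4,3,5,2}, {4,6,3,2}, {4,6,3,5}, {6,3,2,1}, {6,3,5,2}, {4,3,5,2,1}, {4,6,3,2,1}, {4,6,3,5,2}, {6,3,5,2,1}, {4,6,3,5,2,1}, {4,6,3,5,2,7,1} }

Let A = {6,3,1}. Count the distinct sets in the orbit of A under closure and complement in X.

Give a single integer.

8

complement {4,5,2,7}; its interior {4}; cl(A) = X∖{4} = {6,3,5,2,7,1}
With k = closure, c = complement:
  1. A     = {6,3,1}
  2. kA    = {6,3,5,2,7,1}
  3. cA    = {4,5,2,7}
  4. ckA   = {4}
  5. kcA   = {4,5,2,7,1}
  6. kckA  = {4,7}
  7. ckcA  = {6,3}
  8. ckckA = {6,3,5,2,1}
k, c of each give nothing new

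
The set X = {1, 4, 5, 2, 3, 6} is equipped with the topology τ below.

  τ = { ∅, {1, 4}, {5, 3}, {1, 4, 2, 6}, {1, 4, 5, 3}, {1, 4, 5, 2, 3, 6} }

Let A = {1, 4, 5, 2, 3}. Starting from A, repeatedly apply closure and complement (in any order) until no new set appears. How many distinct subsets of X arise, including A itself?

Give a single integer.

6

X∖A={6}, int(X∖A)=∅, hence cl(A)={1, 4, 5, 2, 3, 6}
Orbit (k=closure, c=complement):
  1. A     = {1, 4, 5, 2, 3}
  2. kA    = {1, 4, 5, 2, 3, 6}
  3. cA    = {6}
  4. ckA   = ∅
  5. kcA   = {2, 6}
  6. ckcA  = {1, 4, 5, 3}
(closed under both — stop)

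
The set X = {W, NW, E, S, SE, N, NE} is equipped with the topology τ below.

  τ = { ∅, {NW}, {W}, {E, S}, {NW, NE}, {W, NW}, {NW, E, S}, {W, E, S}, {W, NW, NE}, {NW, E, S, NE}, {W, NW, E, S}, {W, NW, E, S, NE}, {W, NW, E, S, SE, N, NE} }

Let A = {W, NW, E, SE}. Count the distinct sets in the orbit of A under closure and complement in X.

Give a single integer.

complement {S, N, NE}; its interior ∅; cl(A) = X∖∅ = {W, NW, E, S, SE, N, NE}
With k = closure, c = complement:
  1. A     = {W, NW, E, SE}
  2. kA    = {W, NW, E, S, SE, N, NE}
  3. cA    = {S, N, NE}
  4. ckA   = ∅
  5. kcA   = {E, S, SE, N, NE}
  6. ckcA  = {W, NW}
  7. kckcA = {W, NW, SE, N, NE}
  8. ckckcA = {E, S}
  9. kckckcA = {E, S, SE, N}
  10. ckckckcA = {W, NW, NE}
k, c of each give nothing new

10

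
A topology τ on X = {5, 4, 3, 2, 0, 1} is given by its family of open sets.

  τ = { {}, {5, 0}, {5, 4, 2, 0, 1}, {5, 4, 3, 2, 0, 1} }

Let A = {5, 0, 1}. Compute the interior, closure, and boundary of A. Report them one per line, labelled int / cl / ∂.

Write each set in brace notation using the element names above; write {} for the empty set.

opens ⊆ A: {}, {5, 0}; union → int = {5, 0}
complement {4, 3, 2}; its interior {}; cl(A) = X∖{} = {5, 4, 3, 2, 0, 1}
boundary = {5, 4, 3, 2, 0, 1} ∖ {5, 0} = {4, 3, 2, 1}

int(A) = {5, 0}
cl(A)  = {5, 4, 3, 2, 0, 1}
∂A     = {4, 3, 2, 1}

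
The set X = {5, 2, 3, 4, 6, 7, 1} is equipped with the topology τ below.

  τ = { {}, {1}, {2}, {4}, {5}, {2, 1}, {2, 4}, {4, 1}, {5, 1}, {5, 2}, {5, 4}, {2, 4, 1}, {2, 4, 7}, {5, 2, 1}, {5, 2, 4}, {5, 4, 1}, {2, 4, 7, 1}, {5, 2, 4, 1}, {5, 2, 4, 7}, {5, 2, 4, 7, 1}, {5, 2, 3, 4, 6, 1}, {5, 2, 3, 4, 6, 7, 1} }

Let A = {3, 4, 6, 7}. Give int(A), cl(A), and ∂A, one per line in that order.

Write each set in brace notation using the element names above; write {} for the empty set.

U open, U⊆A: {}, {4}. int(A) = ⋃ = {4}
X∖A={5, 2, 1}, int(X∖A)={5, 2, 1}, hence cl(A)={3, 4, 6, 7}
∂A: remove int from cl → {3, 6, 7}

int(A) = {4}
cl(A)  = {3, 4, 6, 7}
∂A     = {3, 6, 7}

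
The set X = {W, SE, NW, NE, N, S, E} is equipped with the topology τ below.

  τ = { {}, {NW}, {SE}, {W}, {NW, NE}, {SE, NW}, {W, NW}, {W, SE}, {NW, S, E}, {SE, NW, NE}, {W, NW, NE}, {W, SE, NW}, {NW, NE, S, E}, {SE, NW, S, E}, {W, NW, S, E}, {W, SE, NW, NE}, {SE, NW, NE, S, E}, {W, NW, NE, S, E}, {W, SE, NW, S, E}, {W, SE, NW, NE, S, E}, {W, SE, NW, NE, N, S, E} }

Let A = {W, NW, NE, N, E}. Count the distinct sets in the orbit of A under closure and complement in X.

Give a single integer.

8

complement {SE, S}; its interior {SE}; cl(A) = X∖{SE} = {W, NW, NE, N, S, E}
With k = closure, c = complement:
  1. A     = {W, NW, NE, N, E}
  2. kA    = {W, NW, NE, N, S, E}
  3. cA    = {SE, S}
  4. ckA   = {SE}
  5. kcA   = {SE, N, S, E}
  6. kckA  = {SE, N}
  7. ckcA  = {W, NW, NE}
  8. ckckA = {W, NW, NE, S, E}
k, c of each give nothing new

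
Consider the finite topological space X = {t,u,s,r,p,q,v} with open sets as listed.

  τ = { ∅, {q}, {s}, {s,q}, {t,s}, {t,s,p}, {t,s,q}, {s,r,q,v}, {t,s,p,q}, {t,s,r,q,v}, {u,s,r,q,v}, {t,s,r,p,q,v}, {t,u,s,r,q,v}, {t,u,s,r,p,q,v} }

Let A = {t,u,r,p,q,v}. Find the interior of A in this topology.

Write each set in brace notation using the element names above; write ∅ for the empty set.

{q}

opens ⊆ A: ∅, {q}; union → int = {q}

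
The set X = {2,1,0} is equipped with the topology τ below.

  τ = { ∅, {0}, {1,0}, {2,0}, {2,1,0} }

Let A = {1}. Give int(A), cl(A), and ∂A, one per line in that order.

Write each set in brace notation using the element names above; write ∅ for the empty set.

int(A) = ∅
cl(A)  = {1}
∂A     = {1}

interior: largest open inside A is ∅ (from ∅)
cl via duality: int({2,0}) = {2,0}, so X∖{2,0} = {1}
cl∖int = {1}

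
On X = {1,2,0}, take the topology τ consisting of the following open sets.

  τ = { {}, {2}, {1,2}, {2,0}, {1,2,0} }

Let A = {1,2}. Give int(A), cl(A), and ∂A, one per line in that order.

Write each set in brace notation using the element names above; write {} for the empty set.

int(A) = {1,2}
cl(A)  = {1,2,0}
∂A     = {0}

interior: largest open inside A is {1,2} (from {}, {2}, {1,2})
cl via duality: int({0}) = {}, so X∖{} = {1,2,0}
cl∖int = {0}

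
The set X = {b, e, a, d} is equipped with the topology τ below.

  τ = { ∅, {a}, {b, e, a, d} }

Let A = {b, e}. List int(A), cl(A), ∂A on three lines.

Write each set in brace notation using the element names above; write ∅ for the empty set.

int(A) = ∅
cl(A)  = {b, e, d}
∂A     = {b, e, d}

open subsets of A: ∅; so int(A) = ∅
closure: X∖int(X∖A) = X∖{a} = {b, e, d}
∂A = {b, e, d} minus ∅ = {b, e, d}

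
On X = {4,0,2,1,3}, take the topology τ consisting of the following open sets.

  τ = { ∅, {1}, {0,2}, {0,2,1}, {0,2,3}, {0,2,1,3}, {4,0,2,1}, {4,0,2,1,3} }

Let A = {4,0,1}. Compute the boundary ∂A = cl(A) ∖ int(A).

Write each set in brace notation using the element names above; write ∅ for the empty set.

{4,0,2,3}

open subsets of A: ∅, {1}; so int(A) = {1}
closure: X∖int(X∖A) = X∖∅ = {4,0,2,1,3}
∂A = {4,0,2,1,3} minus {1} = {4,0,2,3}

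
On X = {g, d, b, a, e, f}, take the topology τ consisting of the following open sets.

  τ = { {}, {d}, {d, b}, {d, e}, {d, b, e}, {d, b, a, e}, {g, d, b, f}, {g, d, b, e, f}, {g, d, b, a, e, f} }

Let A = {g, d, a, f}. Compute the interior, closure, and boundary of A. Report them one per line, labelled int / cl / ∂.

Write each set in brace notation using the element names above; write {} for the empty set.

U open, U⊆A: {}, {d}. int(A) = ⋃ = {d}
X∖A={b, e}, int(X∖A)={}, hence cl(A)={g, d, b, a, e, f}
∂A: remove int from cl → {g, b, a, e, f}

int(A) = {d}
cl(A)  = {g, d, b, a, e, f}
∂A     = {g, b, a, e, f}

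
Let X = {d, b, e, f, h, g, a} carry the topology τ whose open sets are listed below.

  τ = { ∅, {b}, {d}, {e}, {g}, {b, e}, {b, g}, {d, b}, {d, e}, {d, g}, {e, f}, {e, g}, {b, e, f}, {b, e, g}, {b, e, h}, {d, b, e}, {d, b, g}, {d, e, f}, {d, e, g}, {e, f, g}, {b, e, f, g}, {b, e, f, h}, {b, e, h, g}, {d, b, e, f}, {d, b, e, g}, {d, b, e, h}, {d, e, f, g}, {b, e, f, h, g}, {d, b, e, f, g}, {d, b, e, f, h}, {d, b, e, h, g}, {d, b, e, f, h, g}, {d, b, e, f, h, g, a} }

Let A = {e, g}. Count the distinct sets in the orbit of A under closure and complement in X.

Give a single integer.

complement {d, b, f, h, a}; its interior {d, b}; cl(A) = X∖{d, b} = {e, f, h, g, a}
With k = closure, c = complement:
  1. A     = {e, g}
  2. kA    = {e, f, h, g, a}
  3. cA    = {d, b, f, h, a}
  4. ckA   = {d, b}
  5. kckA  = {d, b, h, a}
  6. ckckA = {e, f, g}
k, c of each give nothing new

6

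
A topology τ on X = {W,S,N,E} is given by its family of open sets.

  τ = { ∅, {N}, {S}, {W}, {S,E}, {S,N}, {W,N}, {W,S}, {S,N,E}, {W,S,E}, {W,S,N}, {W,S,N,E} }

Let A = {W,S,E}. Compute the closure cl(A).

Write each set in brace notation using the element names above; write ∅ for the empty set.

{W,S,E}

X∖A={N}, int(X∖A)={N}, hence cl(A)={W,S,E}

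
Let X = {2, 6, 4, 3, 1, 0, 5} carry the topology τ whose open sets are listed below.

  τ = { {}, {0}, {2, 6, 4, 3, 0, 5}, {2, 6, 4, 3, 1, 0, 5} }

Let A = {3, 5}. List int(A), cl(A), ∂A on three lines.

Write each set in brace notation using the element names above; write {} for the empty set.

opens ⊆ A: {}; union → int = {}
complement {2, 6, 4, 1, 0}; its interior {0}; cl(A) = X∖{0} = {2, 6, 4, 3, 1, 5}
boundary = {2, 6, 4, 3, 1, 5} ∖ {} = {2, 6, 4, 3, 1, 5}

int(A) = {}
cl(A)  = {2, 6, 4, 3, 1, 5}
∂A     = {2, 6, 4, 3, 1, 5}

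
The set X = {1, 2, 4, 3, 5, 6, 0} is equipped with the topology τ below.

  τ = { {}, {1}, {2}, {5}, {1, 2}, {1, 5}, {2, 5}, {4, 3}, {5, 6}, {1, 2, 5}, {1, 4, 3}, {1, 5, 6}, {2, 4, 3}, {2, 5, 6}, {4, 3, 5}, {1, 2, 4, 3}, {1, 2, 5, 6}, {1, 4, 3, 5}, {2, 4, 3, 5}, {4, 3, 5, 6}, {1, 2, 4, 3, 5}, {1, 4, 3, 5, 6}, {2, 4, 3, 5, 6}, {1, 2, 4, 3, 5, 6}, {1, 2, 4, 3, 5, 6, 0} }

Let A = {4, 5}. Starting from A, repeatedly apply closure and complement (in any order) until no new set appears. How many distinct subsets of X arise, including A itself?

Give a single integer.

closure: X∖int(X∖A) = X∖{1, 2} = {4, 3, 5, 6, 0}
Let k=closure and c=complement:
  1. A     = {4, 5}
  2. kA    = {4, 3, 5, 6, 0}
  3. cA    = {1, 2, 3, 6, 0}
  4. ckA   = {1, 2}
  5. kcA   = {1, 2, 4, 3, 6, 0}
  6. kckA  = {1, 2, 0}
  7. ckcA  = {5}
  8. ckckA = {4, 3, 5, 6}
  9. kckcA = {5, 6, 0}
  10. ckckcA = {1, 2, 4, 3}
  11. kckckcA = {1, 2, 4, 3, 0}
  12. ckckckcA = {5, 6}
— saturated at 12

12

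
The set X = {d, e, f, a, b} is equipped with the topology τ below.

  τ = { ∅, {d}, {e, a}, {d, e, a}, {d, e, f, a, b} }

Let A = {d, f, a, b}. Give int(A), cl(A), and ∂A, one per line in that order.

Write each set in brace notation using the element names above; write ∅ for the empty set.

U open, U⊆A: ∅, {d}. int(A) = ⋃ = {d}
X∖A={e}, int(X∖A)=∅, hence cl(A)={d, e, f, a, b}
∂A: remove int from cl → {e, f, a, b}

int(A) = {d}
cl(A)  = {d, e, f, a, b}
∂A     = {e, f, a, b}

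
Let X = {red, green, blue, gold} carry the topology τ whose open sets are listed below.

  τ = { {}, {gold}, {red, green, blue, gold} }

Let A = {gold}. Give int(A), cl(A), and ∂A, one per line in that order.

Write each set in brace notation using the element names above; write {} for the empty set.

int(A) = {gold}
cl(A)  = {red, green, blue, gold}
∂A     = {red, green, blue}

open subsets of A: {}, {gold}; so int(A) = {gold}
closure: X∖int(X∖A) = X∖{} = {red, green, blue, gold}
∂A = {red, green, blue, gold} minus {gold} = {red, green, blue}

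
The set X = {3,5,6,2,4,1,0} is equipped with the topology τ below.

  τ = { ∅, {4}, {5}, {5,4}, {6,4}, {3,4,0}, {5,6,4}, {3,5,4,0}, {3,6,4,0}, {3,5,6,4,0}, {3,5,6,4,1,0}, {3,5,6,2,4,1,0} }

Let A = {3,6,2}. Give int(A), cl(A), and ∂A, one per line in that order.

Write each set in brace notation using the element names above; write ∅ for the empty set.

int(A) = ∅
cl(A)  = {3,6,2,1,0}
∂A     = {3,6,2,1,0}

U open, U⊆A: ∅. int(A) = ⋃ = ∅
X∖A={5,4,1,0}, int(X∖A)={5,4}, hence cl(A)={3,6,2,1,0}
∂A: remove int from cl → {3,6,2,1,0}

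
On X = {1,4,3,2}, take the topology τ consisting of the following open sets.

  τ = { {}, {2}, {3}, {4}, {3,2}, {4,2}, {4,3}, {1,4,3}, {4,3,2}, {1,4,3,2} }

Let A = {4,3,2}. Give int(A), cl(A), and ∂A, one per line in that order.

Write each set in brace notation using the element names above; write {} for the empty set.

opens ⊆ A: {}, {4}, {2}, {3}, {4,3}, {4,2}, {3,2}, {4,3,2}; union → int = {4,3,2}
complement {1}; its interior {}; cl(A) = X∖{} = {1,4,3,2}
boundary = {1,4,3,2} ∖ {4,3,2} = {1}

int(A) = {4,3,2}
cl(A)  = {1,4,3,2}
∂A     = {1}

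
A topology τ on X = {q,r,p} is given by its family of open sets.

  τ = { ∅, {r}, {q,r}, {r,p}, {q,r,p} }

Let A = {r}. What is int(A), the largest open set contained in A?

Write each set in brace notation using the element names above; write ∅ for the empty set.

interior: largest open inside A is {r} (from ∅, {r})

{r}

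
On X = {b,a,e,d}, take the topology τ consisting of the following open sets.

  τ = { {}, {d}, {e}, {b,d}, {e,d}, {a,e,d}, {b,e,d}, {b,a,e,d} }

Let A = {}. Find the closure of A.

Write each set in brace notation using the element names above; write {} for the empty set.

X∖A={b,a,e,d}, int(X∖A)={b,a,e,d}, hence cl(A)={}

{}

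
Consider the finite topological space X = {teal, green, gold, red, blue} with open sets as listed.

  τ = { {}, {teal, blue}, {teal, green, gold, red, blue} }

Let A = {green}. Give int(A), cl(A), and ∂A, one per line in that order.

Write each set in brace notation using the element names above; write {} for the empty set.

open subsets of A: {}; so int(A) = {}
closure: X∖int(X∖A) = X∖{teal, blue} = {green, gold, red}
∂A = {green, gold, red} minus {} = {green, gold, red}

int(A) = {}
cl(A)  = {green, gold, red}
∂A     = {green, gold, red}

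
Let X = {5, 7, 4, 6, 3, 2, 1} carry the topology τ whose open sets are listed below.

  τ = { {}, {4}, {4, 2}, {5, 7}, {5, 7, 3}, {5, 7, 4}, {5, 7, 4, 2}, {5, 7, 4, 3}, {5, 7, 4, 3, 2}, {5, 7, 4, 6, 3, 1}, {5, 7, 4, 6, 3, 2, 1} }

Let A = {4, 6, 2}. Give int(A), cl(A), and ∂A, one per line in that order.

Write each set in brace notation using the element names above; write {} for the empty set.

int(A) = {4, 2}
cl(A)  = {4, 6, 2, 1}
∂A     = {6, 1}

interior: largest open inside A is {4, 2} (from {}, {4}, {4, 2})
cl via duality: int({5, 7, 3, 1}) = {5, 7, 3}, so X∖{5, 7, 3} = {4, 6, 2, 1}
cl∖int = {6, 1}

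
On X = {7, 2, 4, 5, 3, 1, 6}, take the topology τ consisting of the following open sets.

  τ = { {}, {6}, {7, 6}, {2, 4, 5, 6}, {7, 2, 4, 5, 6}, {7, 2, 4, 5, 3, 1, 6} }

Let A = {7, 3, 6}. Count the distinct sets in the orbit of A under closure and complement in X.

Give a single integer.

complement {2, 4, 5, 1}; its interior {}; cl(A) = X∖{} = {7, 2, 4, 5, 3, 1, 6}
With k = closure, c = complement:
  1. A     = {7, 3, 6}
  2. kA    = {7, 2, 4, 5, 3, 1, 6}
  3. cA    = {2, 4, 5, 1}
  4. ckA   = {}
  5. kcA   = {2, 4, 5, 3, 1}
  6. ckcA  = {7, 6}
k, c of each give nothing new

6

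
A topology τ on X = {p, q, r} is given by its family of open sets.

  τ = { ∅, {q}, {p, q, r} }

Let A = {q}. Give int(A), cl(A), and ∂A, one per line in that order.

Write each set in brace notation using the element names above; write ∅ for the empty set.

opens ⊆ A: ∅, {q}; union → int = {q}
complement {p, r}; its interior ∅; cl(A) = X∖∅ = {p, q, r}
boundary = {p, q, r} ∖ {q} = {p, r}

int(A) = {q}
cl(A)  = {p, q, r}
∂A     = {p, r}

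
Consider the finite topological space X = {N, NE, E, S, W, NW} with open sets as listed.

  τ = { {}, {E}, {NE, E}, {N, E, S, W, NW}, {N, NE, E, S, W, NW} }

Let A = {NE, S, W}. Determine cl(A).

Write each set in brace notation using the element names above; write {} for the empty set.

X∖A={N, E, NW}, int(X∖A)={E}, hence cl(A)={N, NE, S, W, NW}

{N, NE, S, W, NW}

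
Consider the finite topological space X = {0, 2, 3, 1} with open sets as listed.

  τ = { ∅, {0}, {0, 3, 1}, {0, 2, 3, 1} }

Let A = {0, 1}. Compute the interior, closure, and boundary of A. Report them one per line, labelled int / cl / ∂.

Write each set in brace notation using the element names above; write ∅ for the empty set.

int(A) = {0}
cl(A)  = {0, 2, 3, 1}
∂A     = {2, 3, 1}

U open, U⊆A: ∅, {0}. int(A) = ⋃ = {0}
X∖A={2, 3}, int(X∖A)=∅, hence cl(A)={0, 2, 3, 1}
∂A: remove int from cl → {2, 3, 1}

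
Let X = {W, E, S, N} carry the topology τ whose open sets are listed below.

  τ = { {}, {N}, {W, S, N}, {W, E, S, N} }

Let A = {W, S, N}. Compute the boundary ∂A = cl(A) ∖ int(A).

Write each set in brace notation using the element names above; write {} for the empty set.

interior: largest open inside A is {W, S, N} (from {}, {N}, {W, S, N})
cl via duality: int({E}) = {}, so X∖{} = {W, E, S, N}
cl∖int = {E}

{E}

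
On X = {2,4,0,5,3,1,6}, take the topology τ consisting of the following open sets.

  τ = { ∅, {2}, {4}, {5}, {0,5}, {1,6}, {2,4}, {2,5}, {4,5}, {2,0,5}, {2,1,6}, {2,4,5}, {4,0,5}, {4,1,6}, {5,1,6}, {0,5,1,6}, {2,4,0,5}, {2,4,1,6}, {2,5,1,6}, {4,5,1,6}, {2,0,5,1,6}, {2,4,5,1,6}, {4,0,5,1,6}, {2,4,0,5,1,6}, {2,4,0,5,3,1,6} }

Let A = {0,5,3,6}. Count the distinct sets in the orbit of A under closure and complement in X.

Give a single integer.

10

cl via duality: int({2,4,1}) = {2,4}, so X∖{2,4} = {0,5,3,1,6}
Write k for closure, c for complement:
  1. A     = {0,5,3,6}
  2. kA    = {0,5,3,1,6}
  3. cA    = {2,4,1}
  4. ckA   = {2,4}
  5. kcA   = {2,4,3,1,6}
  6. kckA  = {2,4,3}
  7. ckcA  = {0,5}
  8. ckckA = {0,5,1,6}
  9. kckcA = {0,5,3}
  10. ckckcA = {2,4,1,6}
applying k or c yields no new set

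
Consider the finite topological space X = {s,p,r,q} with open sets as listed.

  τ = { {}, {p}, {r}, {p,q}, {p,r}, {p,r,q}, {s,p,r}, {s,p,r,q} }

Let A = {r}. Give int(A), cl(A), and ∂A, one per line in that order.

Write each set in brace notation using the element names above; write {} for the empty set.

int(A) = {r}
cl(A)  = {s,r}
∂A     = {s}

open subsets of A: {}, {r}; so int(A) = {r}
closure: X∖int(X∖A) = X∖{p,q} = {s,r}
∂A = {s,r} minus {r} = {s}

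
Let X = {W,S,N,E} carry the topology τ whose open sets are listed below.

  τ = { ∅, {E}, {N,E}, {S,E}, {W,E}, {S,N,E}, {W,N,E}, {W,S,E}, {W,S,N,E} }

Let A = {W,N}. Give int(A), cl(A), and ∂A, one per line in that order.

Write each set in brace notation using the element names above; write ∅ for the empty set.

open subsets of A: ∅; so int(A) = ∅
closure: X∖int(X∖A) = X∖{S,E} = {W,N}
∂A = {W,N} minus ∅ = {W,N}

int(A) = ∅
cl(A)  = {W,N}
∂A     = {W,N}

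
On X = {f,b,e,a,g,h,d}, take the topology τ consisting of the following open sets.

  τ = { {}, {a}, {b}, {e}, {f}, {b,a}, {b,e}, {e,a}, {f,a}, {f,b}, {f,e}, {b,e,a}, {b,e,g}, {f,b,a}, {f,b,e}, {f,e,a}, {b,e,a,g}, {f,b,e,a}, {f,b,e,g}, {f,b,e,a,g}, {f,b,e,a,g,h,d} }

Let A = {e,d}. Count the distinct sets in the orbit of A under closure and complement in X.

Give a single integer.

X∖A={f,b,a,g,h}, int(X∖A)={f,b,a}, hence cl(A)={e,g,h,d}
Orbit (k=closure, c=complement):
  1. A     = {e,d}
  2. kA    = {e,g,h,d}
  3. cA    = {f,b,a,g,h}
  4. ckA   = {f,b,a}
  5. kcA   = {f,b,a,g,h,d}
  6. ckcA  = {e}
(closed under both — stop)

6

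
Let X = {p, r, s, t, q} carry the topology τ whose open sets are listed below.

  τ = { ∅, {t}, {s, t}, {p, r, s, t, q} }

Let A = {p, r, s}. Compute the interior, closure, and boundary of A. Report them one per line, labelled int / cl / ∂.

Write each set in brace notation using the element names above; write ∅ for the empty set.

int(A) = ∅
cl(A)  = {p, r, s, q}
∂A     = {p, r, s, q}

open subsets of A: ∅; so int(A) = ∅
closure: X∖int(X∖A) = X∖{t} = {p, r, s, q}
∂A = {p, r, s, q} minus ∅ = {p, r, s, q}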